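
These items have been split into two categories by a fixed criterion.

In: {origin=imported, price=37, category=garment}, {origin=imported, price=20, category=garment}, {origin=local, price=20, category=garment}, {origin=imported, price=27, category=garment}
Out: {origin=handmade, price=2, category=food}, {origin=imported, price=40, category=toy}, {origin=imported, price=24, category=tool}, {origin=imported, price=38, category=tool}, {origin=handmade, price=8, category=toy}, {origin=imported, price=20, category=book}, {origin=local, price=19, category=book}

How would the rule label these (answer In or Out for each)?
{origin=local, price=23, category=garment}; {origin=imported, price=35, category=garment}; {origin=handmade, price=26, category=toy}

In, In, Out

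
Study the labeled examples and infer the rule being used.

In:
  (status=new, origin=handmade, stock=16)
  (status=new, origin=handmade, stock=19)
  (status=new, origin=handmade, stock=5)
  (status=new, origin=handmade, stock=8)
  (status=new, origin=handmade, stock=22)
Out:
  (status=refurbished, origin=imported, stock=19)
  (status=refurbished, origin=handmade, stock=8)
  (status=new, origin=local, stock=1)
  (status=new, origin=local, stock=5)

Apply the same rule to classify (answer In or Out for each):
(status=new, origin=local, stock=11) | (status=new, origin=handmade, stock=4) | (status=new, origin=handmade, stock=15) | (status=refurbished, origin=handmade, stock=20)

Every 'In' example satisfies: status is new AND origin is handmade. None of the 'Out' examples do.
(status=new, origin=local, stock=11): status is new, origin is local — doesn't match, so Out. (status=new, origin=handmade, stock=4): status is new, origin is handmade — matches, so In. (status=new, origin=handmade, stock=15): status is new, origin is handmade — matches, so In. (status=refurbished, origin=handmade, stock=20): status is refurbished, origin is handmade — doesn't match, so Out.

Out, In, In, Out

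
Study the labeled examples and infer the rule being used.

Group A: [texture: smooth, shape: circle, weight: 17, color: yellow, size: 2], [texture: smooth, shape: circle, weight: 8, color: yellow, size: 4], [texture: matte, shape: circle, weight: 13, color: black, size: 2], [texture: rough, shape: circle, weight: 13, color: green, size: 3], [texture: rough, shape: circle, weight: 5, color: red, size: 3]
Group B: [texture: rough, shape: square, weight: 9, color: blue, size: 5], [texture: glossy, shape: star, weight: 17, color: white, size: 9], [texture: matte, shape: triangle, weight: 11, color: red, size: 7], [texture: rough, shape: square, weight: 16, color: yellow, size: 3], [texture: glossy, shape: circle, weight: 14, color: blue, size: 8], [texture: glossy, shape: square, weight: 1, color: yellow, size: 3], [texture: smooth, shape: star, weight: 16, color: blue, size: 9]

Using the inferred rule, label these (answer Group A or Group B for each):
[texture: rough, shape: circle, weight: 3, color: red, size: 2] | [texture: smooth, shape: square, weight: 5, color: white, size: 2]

The distinguishing property — shape is circle AND size ≤ 4 — holds for all the 'Group A' cases and none of the 'Group B' cases.
[texture: rough, shape: circle, weight: 3, color: red, size: 2]: shape is circle, size = 2 — satisfies this, so Group A.
[texture: smooth, shape: square, weight: 5, color: white, size: 2]: shape is square, size = 2 — fails this test, so Group B.

Group A, Group B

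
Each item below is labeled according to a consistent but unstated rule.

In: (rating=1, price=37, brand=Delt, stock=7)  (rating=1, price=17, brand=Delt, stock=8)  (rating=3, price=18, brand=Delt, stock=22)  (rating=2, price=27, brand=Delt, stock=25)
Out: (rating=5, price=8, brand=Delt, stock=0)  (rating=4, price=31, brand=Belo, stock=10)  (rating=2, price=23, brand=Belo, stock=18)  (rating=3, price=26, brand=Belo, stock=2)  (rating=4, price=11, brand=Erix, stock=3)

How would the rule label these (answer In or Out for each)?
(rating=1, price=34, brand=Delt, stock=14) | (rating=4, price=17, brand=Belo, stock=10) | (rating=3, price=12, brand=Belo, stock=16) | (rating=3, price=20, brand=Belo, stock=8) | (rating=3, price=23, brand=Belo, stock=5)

In, Out, Out, Out, Out

Rule: brand is Delt AND stock ≥ 2. This holds for each 'In' example and fails for each 'Out' one.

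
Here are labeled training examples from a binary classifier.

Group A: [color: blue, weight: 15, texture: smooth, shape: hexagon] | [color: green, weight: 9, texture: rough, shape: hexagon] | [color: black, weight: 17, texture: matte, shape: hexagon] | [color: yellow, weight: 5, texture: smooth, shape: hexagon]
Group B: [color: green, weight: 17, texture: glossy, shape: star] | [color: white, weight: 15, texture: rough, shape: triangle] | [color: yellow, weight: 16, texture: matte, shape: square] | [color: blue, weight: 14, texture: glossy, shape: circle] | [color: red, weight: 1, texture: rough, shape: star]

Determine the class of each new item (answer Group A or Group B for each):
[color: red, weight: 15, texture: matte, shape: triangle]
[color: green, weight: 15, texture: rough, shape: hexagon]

The rule appears to be: shape is hexagon.
[color: red, weight: 15, texture: matte, shape: triangle]: shape is triangle — fails this test, so Group B.
[color: green, weight: 15, texture: rough, shape: hexagon]: shape is hexagon — matches, so Group A.

Group B, Group A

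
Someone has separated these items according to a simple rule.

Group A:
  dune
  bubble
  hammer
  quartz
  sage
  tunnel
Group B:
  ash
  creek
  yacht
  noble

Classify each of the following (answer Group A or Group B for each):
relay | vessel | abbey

Group B, Group A, Group B

One predicate separates the groups cleanly: even length.
relay: length 5, does not pass → Group B.
vessel: length 6, passes → Group A.
abbey: length 5, does not pass → Group B.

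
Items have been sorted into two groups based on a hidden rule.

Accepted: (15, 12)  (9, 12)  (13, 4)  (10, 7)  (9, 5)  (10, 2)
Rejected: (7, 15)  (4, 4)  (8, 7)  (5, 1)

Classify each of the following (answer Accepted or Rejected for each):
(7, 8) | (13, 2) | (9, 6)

A rule that fits every label: first ≥ 9 — true of each 'Accepted' example, false of each 'Rejected' one.
(7, 8) → first 7 → Rejected. (13, 2) → first 13 → Accepted. (9, 6) → first 9 → Accepted.

Rejected, Accepted, Accepted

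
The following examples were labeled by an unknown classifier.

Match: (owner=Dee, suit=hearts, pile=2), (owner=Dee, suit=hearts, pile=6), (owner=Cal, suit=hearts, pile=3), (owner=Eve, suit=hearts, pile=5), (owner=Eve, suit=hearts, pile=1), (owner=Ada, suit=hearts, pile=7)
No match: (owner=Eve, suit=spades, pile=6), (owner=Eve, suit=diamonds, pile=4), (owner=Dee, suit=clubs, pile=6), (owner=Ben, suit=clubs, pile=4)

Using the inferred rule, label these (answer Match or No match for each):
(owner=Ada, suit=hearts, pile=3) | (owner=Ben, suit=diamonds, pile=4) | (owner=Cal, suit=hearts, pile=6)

One predicate separates the groups cleanly: suit is hearts.
(owner=Ada, suit=hearts, pile=3) — suit is hearts, hence Match. (owner=Ben, suit=diamonds, pile=4) — suit is diamonds, hence No match. (owner=Cal, suit=hearts, pile=6) — suit is hearts, hence Match.

Match, No match, Match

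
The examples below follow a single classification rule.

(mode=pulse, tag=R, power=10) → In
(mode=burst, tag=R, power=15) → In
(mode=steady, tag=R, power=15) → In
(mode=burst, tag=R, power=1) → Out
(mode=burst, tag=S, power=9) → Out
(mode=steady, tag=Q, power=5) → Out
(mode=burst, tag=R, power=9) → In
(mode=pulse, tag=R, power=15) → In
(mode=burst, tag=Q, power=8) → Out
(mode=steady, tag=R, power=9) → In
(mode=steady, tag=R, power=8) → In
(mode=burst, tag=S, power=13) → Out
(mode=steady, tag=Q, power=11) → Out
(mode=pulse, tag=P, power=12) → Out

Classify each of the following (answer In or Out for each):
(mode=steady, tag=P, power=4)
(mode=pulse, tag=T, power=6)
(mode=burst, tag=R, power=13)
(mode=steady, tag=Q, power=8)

Out, Out, In, Out

One predicate separates the groups cleanly: tag is R AND power ≥ 5.
Out: (mode=steady, tag=P, power=4), since tag is P, power = 4.
Out: (mode=pulse, tag=T, power=6), since tag is T, power = 6.
In: (mode=burst, tag=R, power=13), since tag is R, power = 13.
Out: (mode=steady, tag=Q, power=8), since tag is Q, power = 8.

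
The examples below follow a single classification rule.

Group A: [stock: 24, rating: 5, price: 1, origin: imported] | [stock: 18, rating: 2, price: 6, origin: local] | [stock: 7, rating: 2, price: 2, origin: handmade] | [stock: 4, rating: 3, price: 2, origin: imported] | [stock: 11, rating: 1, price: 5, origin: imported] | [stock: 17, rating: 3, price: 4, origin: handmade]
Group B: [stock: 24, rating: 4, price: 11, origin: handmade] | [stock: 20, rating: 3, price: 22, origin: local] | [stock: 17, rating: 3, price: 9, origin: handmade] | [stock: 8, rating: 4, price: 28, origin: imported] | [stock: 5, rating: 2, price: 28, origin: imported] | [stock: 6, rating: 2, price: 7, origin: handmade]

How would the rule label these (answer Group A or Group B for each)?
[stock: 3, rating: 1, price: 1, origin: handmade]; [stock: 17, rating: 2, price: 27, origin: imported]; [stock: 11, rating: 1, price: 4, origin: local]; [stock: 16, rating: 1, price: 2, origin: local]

'Group A' ⟺ price ≤ 6.
[stock: 3, rating: 1, price: 1, origin: handmade]: Group A (price = 1). [stock: 17, rating: 2, price: 27, origin: imported]: Group B (price = 27). [stock: 11, rating: 1, price: 4, origin: local]: Group A (price = 4). [stock: 16, rating: 1, price: 2, origin: local]: Group A (price = 2).

Group A, Group B, Group A, Group A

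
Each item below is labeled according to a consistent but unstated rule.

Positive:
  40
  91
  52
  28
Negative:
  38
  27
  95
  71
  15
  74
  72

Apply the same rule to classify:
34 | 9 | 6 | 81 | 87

Positive, Negative, Negative, Negative, Negative

Comparing the two groups points to one rule — ≡ 1 (mod 3).
34 → 34 mod 3 = 1 → Positive.
9 → 9 mod 3 = 0 → Negative.
6 → 6 mod 3 = 0 → Negative.
81 → 81 mod 3 = 0 → Negative.
87 → 87 mod 3 = 0 → Negative.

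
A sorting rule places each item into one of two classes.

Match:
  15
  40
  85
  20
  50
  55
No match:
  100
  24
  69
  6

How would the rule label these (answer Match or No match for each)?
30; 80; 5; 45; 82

Match, Match, Match, Match, No match

The rule appears to be: multiple of 5 AND at most 85.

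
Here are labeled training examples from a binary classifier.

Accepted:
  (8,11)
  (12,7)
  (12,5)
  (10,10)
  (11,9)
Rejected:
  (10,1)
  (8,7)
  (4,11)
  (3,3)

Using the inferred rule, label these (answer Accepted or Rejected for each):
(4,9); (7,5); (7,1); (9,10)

The pattern is that an item is 'Accepted' exactly when: sum ≥ 17.

Rejected, Rejected, Rejected, Accepted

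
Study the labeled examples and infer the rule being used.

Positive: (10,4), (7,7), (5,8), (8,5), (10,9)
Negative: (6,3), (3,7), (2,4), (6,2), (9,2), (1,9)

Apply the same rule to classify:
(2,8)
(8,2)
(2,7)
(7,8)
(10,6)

Negative, Negative, Negative, Positive, Positive

Rule: sum ≥ 13. This holds for each 'Positive' example and fails for each 'Negative' one.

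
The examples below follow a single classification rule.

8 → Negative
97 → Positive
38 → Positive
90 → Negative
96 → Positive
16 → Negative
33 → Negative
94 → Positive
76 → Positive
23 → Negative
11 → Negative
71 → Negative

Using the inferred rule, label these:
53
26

Negative, Negative

The pattern is that an item is 'Positive' exactly when: digit sum ≥ 10.
53: digit sum 5+3 = 8 — lacks this property, so Negative.
26: digit sum 2+6 = 8 — lacks this property, so Negative.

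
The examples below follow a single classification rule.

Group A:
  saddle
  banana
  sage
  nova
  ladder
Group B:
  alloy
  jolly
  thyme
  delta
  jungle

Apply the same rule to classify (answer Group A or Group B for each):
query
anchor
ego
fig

Group B, Group A, Group B, Group B

The distinguishing property — even length AND contains 'a' — holds for all the 'Group A' cases and none of the 'Group B' cases.
query: Group B (length 5, no 'a'). anchor: Group A (length 6, has 'a'). ego: Group B (length 3, no 'a'). fig: Group B (length 3, no 'a').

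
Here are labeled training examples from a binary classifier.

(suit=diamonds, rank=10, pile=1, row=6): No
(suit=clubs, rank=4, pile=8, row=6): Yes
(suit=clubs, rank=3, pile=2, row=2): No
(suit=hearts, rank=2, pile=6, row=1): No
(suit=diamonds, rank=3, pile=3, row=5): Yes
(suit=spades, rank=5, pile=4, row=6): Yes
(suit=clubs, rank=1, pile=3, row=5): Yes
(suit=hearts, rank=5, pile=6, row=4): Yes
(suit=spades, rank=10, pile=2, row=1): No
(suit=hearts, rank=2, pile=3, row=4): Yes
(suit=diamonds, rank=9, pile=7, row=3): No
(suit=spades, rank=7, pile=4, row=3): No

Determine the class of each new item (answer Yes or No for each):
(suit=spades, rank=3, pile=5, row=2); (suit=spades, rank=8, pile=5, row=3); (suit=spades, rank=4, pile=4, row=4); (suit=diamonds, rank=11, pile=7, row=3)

The rule appears to be: rank ≤ 5 AND row ≥ 3.
(suit=spades, rank=3, pile=5, row=2) — rank = 3, row = 2, hence No.
(suit=spades, rank=8, pile=5, row=3) — rank = 8, row = 3, hence No.
(suit=spades, rank=4, pile=4, row=4) — rank = 4, row = 4, hence Yes.
(suit=diamonds, rank=11, pile=7, row=3) — rank = 11, row = 3, hence No.

No, No, Yes, No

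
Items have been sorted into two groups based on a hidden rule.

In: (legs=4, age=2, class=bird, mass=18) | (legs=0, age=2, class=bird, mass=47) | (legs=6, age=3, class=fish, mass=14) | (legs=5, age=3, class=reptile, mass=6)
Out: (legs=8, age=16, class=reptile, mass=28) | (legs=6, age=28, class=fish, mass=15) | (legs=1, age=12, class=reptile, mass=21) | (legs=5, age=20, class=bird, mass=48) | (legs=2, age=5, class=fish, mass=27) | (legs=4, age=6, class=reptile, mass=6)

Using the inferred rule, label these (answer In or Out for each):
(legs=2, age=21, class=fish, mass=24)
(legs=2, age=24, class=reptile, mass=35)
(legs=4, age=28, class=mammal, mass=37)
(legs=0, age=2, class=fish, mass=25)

Out, Out, Out, In

Rule: age ≤ 3. This holds for each 'In' example and fails for each 'Out' one.
Out: (legs=2, age=21, class=fish, mass=24), since age = 21.
Out: (legs=2, age=24, class=reptile, mass=35), since age = 24.
Out: (legs=4, age=28, class=mammal, mass=37), since age = 28.
In: (legs=0, age=2, class=fish, mass=25), since age = 2.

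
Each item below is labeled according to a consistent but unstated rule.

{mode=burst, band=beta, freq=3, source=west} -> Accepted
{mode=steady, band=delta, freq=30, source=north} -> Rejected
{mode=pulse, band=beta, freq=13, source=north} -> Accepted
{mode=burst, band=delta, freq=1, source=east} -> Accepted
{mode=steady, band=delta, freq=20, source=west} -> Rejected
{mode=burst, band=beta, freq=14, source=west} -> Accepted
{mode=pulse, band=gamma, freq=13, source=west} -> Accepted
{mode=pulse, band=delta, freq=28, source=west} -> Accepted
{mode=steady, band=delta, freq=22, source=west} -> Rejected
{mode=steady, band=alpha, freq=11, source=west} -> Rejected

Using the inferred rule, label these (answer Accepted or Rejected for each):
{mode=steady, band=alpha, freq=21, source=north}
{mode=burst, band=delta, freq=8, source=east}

The simplest hypothesis consistent with all the labels is: mode is not steady.
Rejected: {mode=steady, band=alpha, freq=21, source=north}, since mode is steady. Accepted: {mode=burst, band=delta, freq=8, source=east}, since mode is burst.

Rejected, Accepted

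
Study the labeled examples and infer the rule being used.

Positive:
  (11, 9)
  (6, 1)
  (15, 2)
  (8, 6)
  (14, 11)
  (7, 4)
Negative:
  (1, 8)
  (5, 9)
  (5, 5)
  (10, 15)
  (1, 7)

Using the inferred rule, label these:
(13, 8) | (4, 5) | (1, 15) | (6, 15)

The simplest hypothesis consistent with all the labels is: first > second.
(13, 8) — 13 > 8, hence Positive. (4, 5) — 4 < 5, hence Negative. (1, 15) — 1 < 15, hence Negative. (6, 15) — 6 < 15, hence Negative.

Positive, Negative, Negative, Negative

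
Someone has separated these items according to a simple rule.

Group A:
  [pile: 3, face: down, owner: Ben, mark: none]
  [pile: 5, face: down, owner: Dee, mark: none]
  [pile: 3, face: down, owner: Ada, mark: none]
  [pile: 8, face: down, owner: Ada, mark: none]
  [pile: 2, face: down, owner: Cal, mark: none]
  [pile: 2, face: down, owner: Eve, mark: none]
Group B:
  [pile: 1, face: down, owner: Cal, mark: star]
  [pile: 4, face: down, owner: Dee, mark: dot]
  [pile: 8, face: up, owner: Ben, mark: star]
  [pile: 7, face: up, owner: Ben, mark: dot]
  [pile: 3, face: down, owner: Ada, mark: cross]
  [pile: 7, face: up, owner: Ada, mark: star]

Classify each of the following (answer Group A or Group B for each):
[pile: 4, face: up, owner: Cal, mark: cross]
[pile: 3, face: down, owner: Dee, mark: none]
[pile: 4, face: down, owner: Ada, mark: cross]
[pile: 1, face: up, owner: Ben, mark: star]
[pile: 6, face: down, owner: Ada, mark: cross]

Group B, Group A, Group B, Group B, Group B

Rule: mark is none. This holds for each 'Group A' example and fails for each 'Group B' one.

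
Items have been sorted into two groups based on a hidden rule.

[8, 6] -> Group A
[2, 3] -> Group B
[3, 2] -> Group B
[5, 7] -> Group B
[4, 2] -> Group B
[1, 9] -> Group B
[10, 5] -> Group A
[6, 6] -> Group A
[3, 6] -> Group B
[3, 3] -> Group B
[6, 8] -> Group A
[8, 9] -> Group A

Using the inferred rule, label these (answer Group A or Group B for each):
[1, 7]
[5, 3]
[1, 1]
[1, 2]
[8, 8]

Every 'Group A' example satisfies: first ≥ 6. None of the 'Group B' examples do.
[1, 7]: Group B (first 1).
[5, 3]: Group B (first 5).
[1, 1]: Group B (first 1).
[1, 2]: Group B (first 1).
[8, 8]: Group A (first 8).

Group B, Group B, Group B, Group B, Group A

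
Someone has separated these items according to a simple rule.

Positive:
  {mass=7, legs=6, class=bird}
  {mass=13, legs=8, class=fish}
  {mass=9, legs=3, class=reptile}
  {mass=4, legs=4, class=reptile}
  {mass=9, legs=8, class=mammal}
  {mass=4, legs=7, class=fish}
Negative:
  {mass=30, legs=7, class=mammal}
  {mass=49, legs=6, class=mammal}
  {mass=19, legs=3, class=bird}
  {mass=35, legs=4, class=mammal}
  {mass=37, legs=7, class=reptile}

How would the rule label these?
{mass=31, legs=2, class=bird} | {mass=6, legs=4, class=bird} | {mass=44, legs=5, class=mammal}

One predicate separates the groups cleanly: mass ≤ 13.
Negative: {mass=31, legs=2, class=bird}, since mass = 31.
Positive: {mass=6, legs=4, class=bird}, since mass = 6.
Negative: {mass=44, legs=5, class=mammal}, since mass = 44.

Negative, Positive, Negative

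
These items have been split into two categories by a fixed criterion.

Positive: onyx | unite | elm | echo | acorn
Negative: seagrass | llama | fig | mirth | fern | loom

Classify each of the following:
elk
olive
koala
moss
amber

Checking candidate rules against both groups, what survives is: starts with a vowel.
Positive: elk, since starts with 'e'. Positive: olive, since starts with 'o'. Negative: koala, since starts with 'k'. Negative: moss, since starts with 'm'. Positive: amber, since starts with 'a'.

Positive, Positive, Negative, Negative, Positive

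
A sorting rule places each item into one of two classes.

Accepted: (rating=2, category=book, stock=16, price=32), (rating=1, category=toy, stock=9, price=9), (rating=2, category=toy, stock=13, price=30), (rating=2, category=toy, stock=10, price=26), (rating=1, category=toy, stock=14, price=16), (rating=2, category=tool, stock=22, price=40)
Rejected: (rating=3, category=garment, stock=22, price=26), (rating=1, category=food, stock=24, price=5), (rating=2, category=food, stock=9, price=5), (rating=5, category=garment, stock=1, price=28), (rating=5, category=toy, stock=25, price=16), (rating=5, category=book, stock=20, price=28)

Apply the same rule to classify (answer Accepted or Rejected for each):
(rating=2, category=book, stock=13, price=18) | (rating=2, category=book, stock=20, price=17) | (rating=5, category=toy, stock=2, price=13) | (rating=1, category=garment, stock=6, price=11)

Accepted, Accepted, Rejected, Accepted

The rule appears to be: price ≥ 9 AND rating ≤ 2.
(rating=2, category=book, stock=13, price=18) → price = 18, rating = 2 → Accepted.
(rating=2, category=book, stock=20, price=17) → price = 17, rating = 2 → Accepted.
(rating=5, category=toy, stock=2, price=13) → price = 13, rating = 5 → Rejected.
(rating=1, category=garment, stock=6, price=11) → price = 11, rating = 1 → Accepted.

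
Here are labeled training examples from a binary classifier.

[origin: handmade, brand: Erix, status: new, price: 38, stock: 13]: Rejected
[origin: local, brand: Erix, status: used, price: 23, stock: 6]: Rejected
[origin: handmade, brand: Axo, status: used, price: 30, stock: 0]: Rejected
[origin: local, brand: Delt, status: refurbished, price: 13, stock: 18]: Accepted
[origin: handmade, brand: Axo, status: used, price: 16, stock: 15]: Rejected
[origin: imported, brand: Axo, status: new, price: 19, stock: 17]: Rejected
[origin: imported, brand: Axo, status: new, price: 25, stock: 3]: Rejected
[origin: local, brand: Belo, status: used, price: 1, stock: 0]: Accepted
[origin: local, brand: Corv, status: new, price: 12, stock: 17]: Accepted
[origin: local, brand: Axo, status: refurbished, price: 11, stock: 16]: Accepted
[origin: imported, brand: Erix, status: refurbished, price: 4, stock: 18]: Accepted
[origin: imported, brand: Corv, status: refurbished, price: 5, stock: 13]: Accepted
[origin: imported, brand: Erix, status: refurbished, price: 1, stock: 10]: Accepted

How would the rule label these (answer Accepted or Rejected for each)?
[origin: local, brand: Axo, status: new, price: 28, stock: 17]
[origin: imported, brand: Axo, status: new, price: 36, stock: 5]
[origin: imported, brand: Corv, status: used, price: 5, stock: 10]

One predicate separates the groups cleanly: price ≤ 13.
[origin: local, brand: Axo, status: new, price: 28, stock: 17]: price = 28, fails this test → Rejected. [origin: imported, brand: Axo, status: new, price: 36, stock: 5]: price = 36, fails this test → Rejected. [origin: imported, brand: Corv, status: used, price: 5, stock: 10]: price = 5, satisfies this → Accepted.

Rejected, Rejected, Accepted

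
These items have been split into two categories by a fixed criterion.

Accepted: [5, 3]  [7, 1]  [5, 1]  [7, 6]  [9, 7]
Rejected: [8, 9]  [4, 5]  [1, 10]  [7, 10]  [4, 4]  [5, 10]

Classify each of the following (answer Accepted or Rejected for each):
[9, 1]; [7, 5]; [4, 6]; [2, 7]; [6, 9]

Accepted, Accepted, Rejected, Rejected, Rejected

The common property of the 'Accepted' items is: first > second. No 'Rejected' item has it.
[9, 1]: Accepted (9 > 1). [7, 5]: Accepted (7 > 5). [4, 6]: Rejected (4 < 6). [2, 7]: Rejected (2 < 7). [6, 9]: Rejected (6 < 9).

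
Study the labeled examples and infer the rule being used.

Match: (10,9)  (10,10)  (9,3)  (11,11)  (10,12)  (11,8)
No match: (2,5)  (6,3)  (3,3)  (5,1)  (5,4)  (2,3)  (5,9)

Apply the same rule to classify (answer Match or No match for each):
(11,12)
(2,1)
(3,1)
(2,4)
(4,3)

'Match' ⟺ first ≥ 8.
Match: (11,12), since first 11.
No match: (2,1), since first 2.
No match: (3,1), since first 3.
No match: (2,4), since first 2.
No match: (4,3), since first 4.

Match, No match, No match, No match, No match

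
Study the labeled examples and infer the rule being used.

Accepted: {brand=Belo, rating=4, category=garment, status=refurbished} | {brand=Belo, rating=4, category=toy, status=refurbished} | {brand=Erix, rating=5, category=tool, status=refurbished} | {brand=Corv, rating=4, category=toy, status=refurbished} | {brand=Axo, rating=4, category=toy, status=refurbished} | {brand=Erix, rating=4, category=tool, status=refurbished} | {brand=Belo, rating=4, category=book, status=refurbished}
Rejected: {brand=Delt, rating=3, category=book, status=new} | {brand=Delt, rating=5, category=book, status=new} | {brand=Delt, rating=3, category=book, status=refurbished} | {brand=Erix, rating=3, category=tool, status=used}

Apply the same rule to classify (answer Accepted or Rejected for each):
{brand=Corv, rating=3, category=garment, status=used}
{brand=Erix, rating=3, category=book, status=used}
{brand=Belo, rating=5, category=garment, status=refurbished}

Rejected, Rejected, Accepted

The common property of the 'Accepted' items is: status is refurbished AND rating ≥ 4. No 'Rejected' item has it.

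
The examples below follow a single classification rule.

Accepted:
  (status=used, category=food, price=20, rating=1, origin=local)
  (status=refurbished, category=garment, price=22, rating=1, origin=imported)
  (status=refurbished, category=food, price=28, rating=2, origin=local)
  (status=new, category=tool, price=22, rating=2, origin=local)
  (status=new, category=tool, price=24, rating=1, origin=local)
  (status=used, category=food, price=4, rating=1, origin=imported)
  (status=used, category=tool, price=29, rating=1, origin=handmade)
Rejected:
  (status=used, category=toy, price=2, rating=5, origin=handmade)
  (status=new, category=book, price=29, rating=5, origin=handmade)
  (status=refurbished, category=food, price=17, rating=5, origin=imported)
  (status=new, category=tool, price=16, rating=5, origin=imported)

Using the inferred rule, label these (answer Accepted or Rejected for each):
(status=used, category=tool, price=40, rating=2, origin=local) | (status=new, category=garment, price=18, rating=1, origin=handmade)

Accepted, Accepted

The common property of the 'Accepted' items is: rating ≤ 2. No 'Rejected' item has it.
(status=used, category=tool, price=40, rating=2, origin=local): Accepted (rating = 2).
(status=new, category=garment, price=18, rating=1, origin=handmade): Accepted (rating = 1).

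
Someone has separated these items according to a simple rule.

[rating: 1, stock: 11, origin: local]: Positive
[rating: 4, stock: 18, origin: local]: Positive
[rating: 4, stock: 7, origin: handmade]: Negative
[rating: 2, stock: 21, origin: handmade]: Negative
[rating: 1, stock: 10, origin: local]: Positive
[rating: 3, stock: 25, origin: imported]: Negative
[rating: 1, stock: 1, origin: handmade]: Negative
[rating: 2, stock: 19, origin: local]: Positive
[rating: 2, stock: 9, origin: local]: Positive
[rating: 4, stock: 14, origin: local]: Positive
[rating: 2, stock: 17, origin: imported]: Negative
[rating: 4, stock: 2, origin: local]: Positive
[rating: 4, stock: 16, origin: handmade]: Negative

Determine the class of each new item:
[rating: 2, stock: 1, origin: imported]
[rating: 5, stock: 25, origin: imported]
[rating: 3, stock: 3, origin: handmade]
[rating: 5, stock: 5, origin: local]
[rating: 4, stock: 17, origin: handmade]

Rule: origin is local. This holds for each 'Positive' example and fails for each 'Negative' one.

Negative, Negative, Negative, Positive, Negative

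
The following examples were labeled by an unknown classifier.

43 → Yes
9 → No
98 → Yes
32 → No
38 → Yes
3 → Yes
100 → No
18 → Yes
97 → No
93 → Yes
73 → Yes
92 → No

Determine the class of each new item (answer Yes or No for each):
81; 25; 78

No, No, Yes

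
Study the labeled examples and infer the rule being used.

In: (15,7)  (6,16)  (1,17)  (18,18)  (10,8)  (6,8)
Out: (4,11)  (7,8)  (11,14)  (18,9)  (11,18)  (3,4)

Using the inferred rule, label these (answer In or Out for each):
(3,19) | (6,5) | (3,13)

In, Out, In

Comparing the two groups points to one rule — sum is even.
In: (3,19), since 3+19 = 22. Out: (6,5), since 6+5 = 11. In: (3,13), since 3+13 = 16.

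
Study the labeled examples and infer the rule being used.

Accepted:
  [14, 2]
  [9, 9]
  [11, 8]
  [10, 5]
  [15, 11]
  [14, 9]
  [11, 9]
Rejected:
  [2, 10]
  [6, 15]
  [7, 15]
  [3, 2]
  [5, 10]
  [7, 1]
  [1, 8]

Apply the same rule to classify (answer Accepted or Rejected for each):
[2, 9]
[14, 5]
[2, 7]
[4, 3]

The common property of the 'Accepted' items is: first ≥ 8. No 'Rejected' item has it.
[2, 9] — first 2, hence Rejected. [14, 5] — first 14, hence Accepted. [2, 7] — first 2, hence Rejected. [4, 3] — first 4, hence Rejected.

Rejected, Accepted, Rejected, Rejected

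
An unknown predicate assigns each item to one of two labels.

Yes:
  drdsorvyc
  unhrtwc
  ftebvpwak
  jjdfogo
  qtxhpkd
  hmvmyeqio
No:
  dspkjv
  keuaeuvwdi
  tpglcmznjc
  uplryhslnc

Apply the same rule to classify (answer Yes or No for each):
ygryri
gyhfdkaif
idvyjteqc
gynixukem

The pattern is that an item is 'Yes' exactly when: odd length.
ygryri: No (length 6). gyhfdkaif: Yes (length 9). idvyjteqc: Yes (length 9). gynixukem: Yes (length 9).

No, Yes, Yes, Yes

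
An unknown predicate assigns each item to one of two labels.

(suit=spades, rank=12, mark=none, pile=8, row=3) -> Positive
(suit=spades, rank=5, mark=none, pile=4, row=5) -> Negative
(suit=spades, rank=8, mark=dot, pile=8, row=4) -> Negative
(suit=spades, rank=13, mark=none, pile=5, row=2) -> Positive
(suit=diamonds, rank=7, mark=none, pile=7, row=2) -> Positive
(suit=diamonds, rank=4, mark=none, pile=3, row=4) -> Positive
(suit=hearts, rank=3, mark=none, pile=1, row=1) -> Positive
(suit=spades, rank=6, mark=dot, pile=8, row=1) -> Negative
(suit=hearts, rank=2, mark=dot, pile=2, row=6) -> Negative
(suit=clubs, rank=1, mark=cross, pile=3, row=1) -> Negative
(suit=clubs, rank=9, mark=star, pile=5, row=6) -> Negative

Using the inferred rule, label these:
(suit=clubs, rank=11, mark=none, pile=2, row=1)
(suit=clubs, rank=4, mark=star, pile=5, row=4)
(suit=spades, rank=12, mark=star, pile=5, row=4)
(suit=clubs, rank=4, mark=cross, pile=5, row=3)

Positive, Negative, Negative, Negative

The pattern is that an item is 'Positive' exactly when: mark is none AND row ≤ 4.
(suit=clubs, rank=11, mark=none, pile=2, row=1) — mark is none, row = 1, hence Positive. (suit=clubs, rank=4, mark=star, pile=5, row=4) — mark is star, row = 4, hence Negative. (suit=spades, rank=12, mark=star, pile=5, row=4) — mark is star, row = 4, hence Negative. (suit=clubs, rank=4, mark=cross, pile=5, row=3) — mark is cross, row = 3, hence Negative.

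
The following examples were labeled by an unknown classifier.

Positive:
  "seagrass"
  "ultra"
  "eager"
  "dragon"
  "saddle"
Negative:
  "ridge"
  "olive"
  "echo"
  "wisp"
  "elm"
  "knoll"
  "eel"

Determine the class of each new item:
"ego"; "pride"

One predicate separates the groups cleanly: contains 'a'.
"ego": Negative (no 'a').
"pride": Negative (no 'a').

Negative, Negative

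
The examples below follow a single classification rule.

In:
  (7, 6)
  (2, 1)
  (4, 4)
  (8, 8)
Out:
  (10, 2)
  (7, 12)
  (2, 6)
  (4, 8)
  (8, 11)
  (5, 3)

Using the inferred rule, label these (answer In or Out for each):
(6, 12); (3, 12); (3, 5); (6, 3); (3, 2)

Out, Out, Out, Out, In

The classifier is using: |first − second| ≤ 1.
(6, 12) → |6−12| = 6 → Out.
(3, 12) → |3−12| = 9 → Out.
(3, 5) → |3−5| = 2 → Out.
(6, 3) → |6−3| = 3 → Out.
(3, 2) → |3−2| = 1 → In.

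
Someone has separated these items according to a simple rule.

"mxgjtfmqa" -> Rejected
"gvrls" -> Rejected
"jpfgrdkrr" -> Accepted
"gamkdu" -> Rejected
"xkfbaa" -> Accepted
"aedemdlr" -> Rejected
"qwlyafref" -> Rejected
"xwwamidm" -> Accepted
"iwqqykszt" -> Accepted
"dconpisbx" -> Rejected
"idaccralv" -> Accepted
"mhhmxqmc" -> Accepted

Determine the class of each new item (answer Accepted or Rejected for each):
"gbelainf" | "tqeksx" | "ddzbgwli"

Rejected, Rejected, Accepted

Every 'Accepted' example satisfies: has a double letter. None of the 'Rejected' examples do.
"gbelainf": no doubled letter — doesn't match, so Rejected.
"tqeksx": no doubled letter — doesn't match, so Rejected.
"ddzbgwli": 'dd' doubled — checks out, so Accepted.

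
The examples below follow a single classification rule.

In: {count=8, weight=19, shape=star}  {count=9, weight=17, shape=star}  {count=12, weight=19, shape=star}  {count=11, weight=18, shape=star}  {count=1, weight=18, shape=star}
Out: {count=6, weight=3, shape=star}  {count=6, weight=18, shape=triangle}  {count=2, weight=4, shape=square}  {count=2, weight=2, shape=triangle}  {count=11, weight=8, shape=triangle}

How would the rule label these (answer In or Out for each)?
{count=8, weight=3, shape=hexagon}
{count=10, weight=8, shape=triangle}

Rule: shape is star AND weight ≥ 4. This holds for each 'In' example and fails for each 'Out' one.
{count=8, weight=3, shape=hexagon} — shape is hexagon, weight = 3, hence Out.
{count=10, weight=8, shape=triangle} — shape is triangle, weight = 8, hence Out.

Out, Out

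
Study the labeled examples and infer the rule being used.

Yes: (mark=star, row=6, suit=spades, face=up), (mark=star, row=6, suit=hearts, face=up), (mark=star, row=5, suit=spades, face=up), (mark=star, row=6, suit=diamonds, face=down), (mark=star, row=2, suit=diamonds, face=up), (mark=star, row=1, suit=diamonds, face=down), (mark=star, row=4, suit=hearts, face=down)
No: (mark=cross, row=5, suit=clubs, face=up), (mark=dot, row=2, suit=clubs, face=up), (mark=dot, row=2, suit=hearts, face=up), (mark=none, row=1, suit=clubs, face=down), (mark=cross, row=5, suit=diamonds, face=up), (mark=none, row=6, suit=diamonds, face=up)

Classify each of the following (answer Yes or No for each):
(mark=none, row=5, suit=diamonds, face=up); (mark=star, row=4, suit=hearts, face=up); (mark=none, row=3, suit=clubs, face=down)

Every 'Yes' example satisfies: mark is star. None of the 'No' examples do.
(mark=none, row=5, suit=diamonds, face=up) — mark is none, hence No. (mark=star, row=4, suit=hearts, face=up) — mark is star, hence Yes. (mark=none, row=3, suit=clubs, face=down) — mark is none, hence No.

No, Yes, No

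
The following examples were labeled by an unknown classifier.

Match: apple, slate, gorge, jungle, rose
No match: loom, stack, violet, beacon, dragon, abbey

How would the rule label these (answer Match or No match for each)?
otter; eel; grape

No match, No match, Match

The common property of the 'Match' items is: ends with 'e'. No 'No match' item has it.
otter: ends with 'r' — does not fit, so No match.
eel: ends with 'l' — does not fit, so No match.
grape: ends with 'e' — satisfies this, so Match.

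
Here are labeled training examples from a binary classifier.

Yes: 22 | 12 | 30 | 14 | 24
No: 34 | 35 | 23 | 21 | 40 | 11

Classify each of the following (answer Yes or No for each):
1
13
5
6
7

No, No, No, Yes, No

One predicate separates the groups cleanly: even AND at most 30.
1 → 1 is odd, 1 ≤ 30 → No.
13 → 13 is odd, 13 ≤ 30 → No.
5 → 5 is odd, 5 ≤ 30 → No.
6 → 6 is even, 6 ≤ 30 → Yes.
7 → 7 is odd, 7 ≤ 30 → No.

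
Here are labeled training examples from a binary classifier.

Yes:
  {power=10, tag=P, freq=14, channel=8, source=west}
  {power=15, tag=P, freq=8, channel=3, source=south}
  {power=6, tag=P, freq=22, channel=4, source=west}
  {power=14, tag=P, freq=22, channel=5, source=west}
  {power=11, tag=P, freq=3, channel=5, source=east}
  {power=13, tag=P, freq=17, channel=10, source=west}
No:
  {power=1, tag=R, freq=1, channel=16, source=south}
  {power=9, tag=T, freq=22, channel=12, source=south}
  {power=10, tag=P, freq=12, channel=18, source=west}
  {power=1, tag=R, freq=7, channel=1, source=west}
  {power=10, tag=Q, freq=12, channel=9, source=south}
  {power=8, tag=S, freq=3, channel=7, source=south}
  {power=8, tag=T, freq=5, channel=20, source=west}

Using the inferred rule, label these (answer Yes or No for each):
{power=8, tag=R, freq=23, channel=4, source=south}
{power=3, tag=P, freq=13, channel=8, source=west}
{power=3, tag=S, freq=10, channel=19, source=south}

No, Yes, No

Every 'Yes' example satisfies: tag is P AND channel ≤ 10. None of the 'No' examples do.
No: {power=8, tag=R, freq=23, channel=4, source=south}, since tag is R, channel = 4.
Yes: {power=3, tag=P, freq=13, channel=8, source=west}, since tag is P, channel = 8.
No: {power=3, tag=S, freq=10, channel=19, source=south}, since tag is S, channel = 19.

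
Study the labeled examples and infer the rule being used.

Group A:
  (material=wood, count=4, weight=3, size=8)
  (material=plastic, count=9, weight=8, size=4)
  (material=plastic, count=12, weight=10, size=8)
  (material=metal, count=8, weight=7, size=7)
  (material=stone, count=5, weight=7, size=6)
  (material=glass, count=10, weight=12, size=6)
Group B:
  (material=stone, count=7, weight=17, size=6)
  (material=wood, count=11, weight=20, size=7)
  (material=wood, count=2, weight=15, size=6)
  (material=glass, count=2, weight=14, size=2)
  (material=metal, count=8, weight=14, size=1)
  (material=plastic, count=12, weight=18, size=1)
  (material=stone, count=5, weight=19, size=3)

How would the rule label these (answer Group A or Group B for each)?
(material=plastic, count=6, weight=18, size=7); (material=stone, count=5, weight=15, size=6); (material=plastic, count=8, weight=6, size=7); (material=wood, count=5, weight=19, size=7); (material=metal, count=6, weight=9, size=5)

Group B, Group B, Group A, Group B, Group A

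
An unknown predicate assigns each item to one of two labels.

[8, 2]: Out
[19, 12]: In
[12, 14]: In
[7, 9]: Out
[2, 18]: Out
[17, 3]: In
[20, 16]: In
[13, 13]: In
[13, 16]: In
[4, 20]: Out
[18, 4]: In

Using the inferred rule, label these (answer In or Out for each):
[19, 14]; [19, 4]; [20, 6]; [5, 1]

In, In, In, Out

One predicate separates the groups cleanly: first ≥ 9.
[19, 14]: In (first 19). [19, 4]: In (first 19). [20, 6]: In (first 20). [5, 1]: Out (first 5).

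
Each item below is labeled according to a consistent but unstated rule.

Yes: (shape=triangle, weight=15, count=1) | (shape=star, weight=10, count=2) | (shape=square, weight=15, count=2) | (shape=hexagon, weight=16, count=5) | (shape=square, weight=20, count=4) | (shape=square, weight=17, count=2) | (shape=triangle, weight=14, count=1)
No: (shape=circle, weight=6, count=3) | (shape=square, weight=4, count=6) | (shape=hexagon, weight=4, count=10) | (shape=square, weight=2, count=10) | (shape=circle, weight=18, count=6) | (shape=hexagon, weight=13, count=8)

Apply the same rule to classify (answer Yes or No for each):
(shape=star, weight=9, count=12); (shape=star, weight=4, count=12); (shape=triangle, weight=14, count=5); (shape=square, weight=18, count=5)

The distinguishing property — weight ≥ 10 AND count ≤ 5 — holds for all the 'Yes' cases and none of the 'No' cases.
(shape=star, weight=9, count=12): weight = 9, count = 12 — does not pass, so No. (shape=star, weight=4, count=12): weight = 4, count = 12 — does not pass, so No. (shape=triangle, weight=14, count=5): weight = 14, count = 5 — qualifies, so Yes. (shape=square, weight=18, count=5): weight = 18, count = 5 — qualifies, so Yes.

No, No, Yes, Yes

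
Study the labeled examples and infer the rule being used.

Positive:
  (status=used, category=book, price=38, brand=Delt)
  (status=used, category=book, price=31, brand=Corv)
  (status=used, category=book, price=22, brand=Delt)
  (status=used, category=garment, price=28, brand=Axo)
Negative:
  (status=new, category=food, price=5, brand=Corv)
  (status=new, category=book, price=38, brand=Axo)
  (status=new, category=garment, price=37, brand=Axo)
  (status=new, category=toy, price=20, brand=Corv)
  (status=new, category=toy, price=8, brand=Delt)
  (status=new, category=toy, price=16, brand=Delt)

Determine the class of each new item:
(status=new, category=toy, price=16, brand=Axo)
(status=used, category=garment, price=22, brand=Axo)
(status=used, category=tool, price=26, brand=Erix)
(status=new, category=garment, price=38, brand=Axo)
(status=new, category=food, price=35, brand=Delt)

The distinguishing property — status is used — holds for all the 'Positive' cases and none of the 'Negative' cases.
(status=new, category=toy, price=16, brand=Axo) — status is new, hence Negative. (status=used, category=garment, price=22, brand=Axo) — status is used, hence Positive. (status=used, category=tool, price=26, brand=Erix) — status is used, hence Positive. (status=new, category=garment, price=38, brand=Axo) — status is new, hence Negative. (status=new, category=food, price=35, brand=Delt) — status is new, hence Negative.

Negative, Positive, Positive, Negative, Negative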